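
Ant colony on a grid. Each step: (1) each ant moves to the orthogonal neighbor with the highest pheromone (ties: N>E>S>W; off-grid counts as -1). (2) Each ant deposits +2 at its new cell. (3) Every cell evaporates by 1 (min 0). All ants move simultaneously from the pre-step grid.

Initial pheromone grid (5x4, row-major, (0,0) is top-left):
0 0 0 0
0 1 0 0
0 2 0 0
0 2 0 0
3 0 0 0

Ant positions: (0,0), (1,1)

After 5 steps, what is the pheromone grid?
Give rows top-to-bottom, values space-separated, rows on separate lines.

After step 1: ants at (0,1),(2,1)
  0 1 0 0
  0 0 0 0
  0 3 0 0
  0 1 0 0
  2 0 0 0
After step 2: ants at (0,2),(3,1)
  0 0 1 0
  0 0 0 0
  0 2 0 0
  0 2 0 0
  1 0 0 0
After step 3: ants at (0,3),(2,1)
  0 0 0 1
  0 0 0 0
  0 3 0 0
  0 1 0 0
  0 0 0 0
After step 4: ants at (1,3),(3,1)
  0 0 0 0
  0 0 0 1
  0 2 0 0
  0 2 0 0
  0 0 0 0
After step 5: ants at (0,3),(2,1)
  0 0 0 1
  0 0 0 0
  0 3 0 0
  0 1 0 0
  0 0 0 0

0 0 0 1
0 0 0 0
0 3 0 0
0 1 0 0
0 0 0 0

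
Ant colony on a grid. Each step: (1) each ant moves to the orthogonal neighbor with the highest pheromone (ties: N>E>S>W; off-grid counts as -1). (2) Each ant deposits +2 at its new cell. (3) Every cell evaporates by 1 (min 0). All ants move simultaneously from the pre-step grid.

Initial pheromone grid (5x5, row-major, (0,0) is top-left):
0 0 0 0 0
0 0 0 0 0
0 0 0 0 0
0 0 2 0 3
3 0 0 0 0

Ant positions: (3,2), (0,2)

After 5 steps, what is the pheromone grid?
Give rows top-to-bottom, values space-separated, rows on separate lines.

After step 1: ants at (2,2),(0,3)
  0 0 0 1 0
  0 0 0 0 0
  0 0 1 0 0
  0 0 1 0 2
  2 0 0 0 0
After step 2: ants at (3,2),(0,4)
  0 0 0 0 1
  0 0 0 0 0
  0 0 0 0 0
  0 0 2 0 1
  1 0 0 0 0
After step 3: ants at (2,2),(1,4)
  0 0 0 0 0
  0 0 0 0 1
  0 0 1 0 0
  0 0 1 0 0
  0 0 0 0 0
After step 4: ants at (3,2),(0,4)
  0 0 0 0 1
  0 0 0 0 0
  0 0 0 0 0
  0 0 2 0 0
  0 0 0 0 0
After step 5: ants at (2,2),(1,4)
  0 0 0 0 0
  0 0 0 0 1
  0 0 1 0 0
  0 0 1 0 0
  0 0 0 0 0

0 0 0 0 0
0 0 0 0 1
0 0 1 0 0
0 0 1 0 0
0 0 0 0 0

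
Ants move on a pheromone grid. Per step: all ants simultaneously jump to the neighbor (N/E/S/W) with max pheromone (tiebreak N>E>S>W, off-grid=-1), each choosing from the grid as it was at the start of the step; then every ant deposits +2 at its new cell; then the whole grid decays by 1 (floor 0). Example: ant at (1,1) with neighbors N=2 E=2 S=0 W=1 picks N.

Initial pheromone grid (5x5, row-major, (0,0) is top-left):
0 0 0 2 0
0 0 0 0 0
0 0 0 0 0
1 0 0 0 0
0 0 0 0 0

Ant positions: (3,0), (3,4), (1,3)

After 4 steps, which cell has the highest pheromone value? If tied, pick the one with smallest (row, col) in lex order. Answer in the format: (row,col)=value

Answer: (0,3)=4

Derivation:
Step 1: ant0:(3,0)->N->(2,0) | ant1:(3,4)->N->(2,4) | ant2:(1,3)->N->(0,3)
  grid max=3 at (0,3)
Step 2: ant0:(2,0)->N->(1,0) | ant1:(2,4)->N->(1,4) | ant2:(0,3)->E->(0,4)
  grid max=2 at (0,3)
Step 3: ant0:(1,0)->N->(0,0) | ant1:(1,4)->N->(0,4) | ant2:(0,4)->W->(0,3)
  grid max=3 at (0,3)
Step 4: ant0:(0,0)->E->(0,1) | ant1:(0,4)->W->(0,3) | ant2:(0,3)->E->(0,4)
  grid max=4 at (0,3)
Final grid:
  0 1 0 4 3
  0 0 0 0 0
  0 0 0 0 0
  0 0 0 0 0
  0 0 0 0 0
Max pheromone 4 at (0,3)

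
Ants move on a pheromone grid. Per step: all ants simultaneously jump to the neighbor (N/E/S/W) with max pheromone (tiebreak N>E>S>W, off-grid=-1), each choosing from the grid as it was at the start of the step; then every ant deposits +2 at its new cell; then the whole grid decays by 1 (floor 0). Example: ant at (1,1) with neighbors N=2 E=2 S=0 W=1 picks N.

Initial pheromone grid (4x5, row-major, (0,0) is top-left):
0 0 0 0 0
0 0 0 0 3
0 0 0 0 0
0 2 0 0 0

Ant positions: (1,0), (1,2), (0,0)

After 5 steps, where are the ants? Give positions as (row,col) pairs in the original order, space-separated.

Step 1: ant0:(1,0)->N->(0,0) | ant1:(1,2)->N->(0,2) | ant2:(0,0)->E->(0,1)
  grid max=2 at (1,4)
Step 2: ant0:(0,0)->E->(0,1) | ant1:(0,2)->W->(0,1) | ant2:(0,1)->E->(0,2)
  grid max=4 at (0,1)
Step 3: ant0:(0,1)->E->(0,2) | ant1:(0,1)->E->(0,2) | ant2:(0,2)->W->(0,1)
  grid max=5 at (0,1)
Step 4: ant0:(0,2)->W->(0,1) | ant1:(0,2)->W->(0,1) | ant2:(0,1)->E->(0,2)
  grid max=8 at (0,1)
Step 5: ant0:(0,1)->E->(0,2) | ant1:(0,1)->E->(0,2) | ant2:(0,2)->W->(0,1)
  grid max=9 at (0,1)

(0,2) (0,2) (0,1)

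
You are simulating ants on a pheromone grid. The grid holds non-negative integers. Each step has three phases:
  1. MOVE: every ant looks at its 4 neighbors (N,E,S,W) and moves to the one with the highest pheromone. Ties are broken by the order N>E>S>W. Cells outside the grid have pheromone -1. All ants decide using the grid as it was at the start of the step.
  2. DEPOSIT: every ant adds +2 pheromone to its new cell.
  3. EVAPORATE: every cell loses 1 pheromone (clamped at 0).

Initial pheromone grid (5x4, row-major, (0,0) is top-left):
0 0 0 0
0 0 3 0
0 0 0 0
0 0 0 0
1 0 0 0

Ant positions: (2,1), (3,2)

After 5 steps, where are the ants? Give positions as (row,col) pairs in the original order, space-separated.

Step 1: ant0:(2,1)->N->(1,1) | ant1:(3,2)->N->(2,2)
  grid max=2 at (1,2)
Step 2: ant0:(1,1)->E->(1,2) | ant1:(2,2)->N->(1,2)
  grid max=5 at (1,2)
Step 3: ant0:(1,2)->N->(0,2) | ant1:(1,2)->N->(0,2)
  grid max=4 at (1,2)
Step 4: ant0:(0,2)->S->(1,2) | ant1:(0,2)->S->(1,2)
  grid max=7 at (1,2)
Step 5: ant0:(1,2)->N->(0,2) | ant1:(1,2)->N->(0,2)
  grid max=6 at (1,2)

(0,2) (0,2)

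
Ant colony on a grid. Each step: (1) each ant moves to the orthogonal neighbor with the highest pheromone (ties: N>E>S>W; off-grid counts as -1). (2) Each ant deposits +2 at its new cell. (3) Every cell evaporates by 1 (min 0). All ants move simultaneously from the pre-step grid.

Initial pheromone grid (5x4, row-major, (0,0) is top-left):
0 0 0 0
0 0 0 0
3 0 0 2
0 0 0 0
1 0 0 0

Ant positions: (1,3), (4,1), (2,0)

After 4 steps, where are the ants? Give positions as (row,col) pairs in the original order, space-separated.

Step 1: ant0:(1,3)->S->(2,3) | ant1:(4,1)->W->(4,0) | ant2:(2,0)->N->(1,0)
  grid max=3 at (2,3)
Step 2: ant0:(2,3)->N->(1,3) | ant1:(4,0)->N->(3,0) | ant2:(1,0)->S->(2,0)
  grid max=3 at (2,0)
Step 3: ant0:(1,3)->S->(2,3) | ant1:(3,0)->N->(2,0) | ant2:(2,0)->S->(3,0)
  grid max=4 at (2,0)
Step 4: ant0:(2,3)->N->(1,3) | ant1:(2,0)->S->(3,0) | ant2:(3,0)->N->(2,0)
  grid max=5 at (2,0)

(1,3) (3,0) (2,0)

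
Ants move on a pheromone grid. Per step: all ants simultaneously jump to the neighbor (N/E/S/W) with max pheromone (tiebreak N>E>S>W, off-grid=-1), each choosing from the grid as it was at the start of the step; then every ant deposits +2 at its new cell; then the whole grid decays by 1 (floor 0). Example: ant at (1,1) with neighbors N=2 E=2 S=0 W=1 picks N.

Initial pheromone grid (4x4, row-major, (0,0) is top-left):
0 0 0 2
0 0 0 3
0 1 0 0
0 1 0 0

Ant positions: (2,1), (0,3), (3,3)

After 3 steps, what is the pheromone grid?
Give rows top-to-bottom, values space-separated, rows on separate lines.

After step 1: ants at (3,1),(1,3),(2,3)
  0 0 0 1
  0 0 0 4
  0 0 0 1
  0 2 0 0
After step 2: ants at (2,1),(0,3),(1,3)
  0 0 0 2
  0 0 0 5
  0 1 0 0
  0 1 0 0
After step 3: ants at (3,1),(1,3),(0,3)
  0 0 0 3
  0 0 0 6
  0 0 0 0
  0 2 0 0

0 0 0 3
0 0 0 6
0 0 0 0
0 2 0 0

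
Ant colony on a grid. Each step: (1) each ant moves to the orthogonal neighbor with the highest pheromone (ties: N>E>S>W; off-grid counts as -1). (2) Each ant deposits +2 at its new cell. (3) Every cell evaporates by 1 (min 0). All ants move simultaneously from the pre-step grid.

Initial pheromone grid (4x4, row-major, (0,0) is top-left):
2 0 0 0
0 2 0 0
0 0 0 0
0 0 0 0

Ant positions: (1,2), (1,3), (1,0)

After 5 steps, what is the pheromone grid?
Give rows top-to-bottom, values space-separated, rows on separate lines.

After step 1: ants at (1,1),(0,3),(0,0)
  3 0 0 1
  0 3 0 0
  0 0 0 0
  0 0 0 0
After step 2: ants at (0,1),(1,3),(0,1)
  2 3 0 0
  0 2 0 1
  0 0 0 0
  0 0 0 0
After step 3: ants at (1,1),(0,3),(1,1)
  1 2 0 1
  0 5 0 0
  0 0 0 0
  0 0 0 0
After step 4: ants at (0,1),(1,3),(0,1)
  0 5 0 0
  0 4 0 1
  0 0 0 0
  0 0 0 0
After step 5: ants at (1,1),(0,3),(1,1)
  0 4 0 1
  0 7 0 0
  0 0 0 0
  0 0 0 0

0 4 0 1
0 7 0 0
0 0 0 0
0 0 0 0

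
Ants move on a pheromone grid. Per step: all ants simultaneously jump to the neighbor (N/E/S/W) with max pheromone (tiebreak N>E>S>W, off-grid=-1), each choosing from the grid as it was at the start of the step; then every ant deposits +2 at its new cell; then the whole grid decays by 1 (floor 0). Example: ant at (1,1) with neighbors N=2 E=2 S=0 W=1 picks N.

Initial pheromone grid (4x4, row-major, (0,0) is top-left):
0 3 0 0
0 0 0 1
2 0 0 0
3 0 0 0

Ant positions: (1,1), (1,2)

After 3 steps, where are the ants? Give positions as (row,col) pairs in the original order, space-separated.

Step 1: ant0:(1,1)->N->(0,1) | ant1:(1,2)->E->(1,3)
  grid max=4 at (0,1)
Step 2: ant0:(0,1)->E->(0,2) | ant1:(1,3)->N->(0,3)
  grid max=3 at (0,1)
Step 3: ant0:(0,2)->W->(0,1) | ant1:(0,3)->S->(1,3)
  grid max=4 at (0,1)

(0,1) (1,3)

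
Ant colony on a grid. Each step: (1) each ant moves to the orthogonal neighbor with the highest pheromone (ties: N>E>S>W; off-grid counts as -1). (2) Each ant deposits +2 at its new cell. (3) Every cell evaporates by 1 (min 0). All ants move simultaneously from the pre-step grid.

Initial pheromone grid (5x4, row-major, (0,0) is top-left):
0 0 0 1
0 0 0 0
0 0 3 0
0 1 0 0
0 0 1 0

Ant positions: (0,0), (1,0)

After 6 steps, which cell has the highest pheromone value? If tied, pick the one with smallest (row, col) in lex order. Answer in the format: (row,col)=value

Step 1: ant0:(0,0)->E->(0,1) | ant1:(1,0)->N->(0,0)
  grid max=2 at (2,2)
Step 2: ant0:(0,1)->W->(0,0) | ant1:(0,0)->E->(0,1)
  grid max=2 at (0,0)
Step 3: ant0:(0,0)->E->(0,1) | ant1:(0,1)->W->(0,0)
  grid max=3 at (0,0)
Step 4: ant0:(0,1)->W->(0,0) | ant1:(0,0)->E->(0,1)
  grid max=4 at (0,0)
Step 5: ant0:(0,0)->E->(0,1) | ant1:(0,1)->W->(0,0)
  grid max=5 at (0,0)
Step 6: ant0:(0,1)->W->(0,0) | ant1:(0,0)->E->(0,1)
  grid max=6 at (0,0)
Final grid:
  6 6 0 0
  0 0 0 0
  0 0 0 0
  0 0 0 0
  0 0 0 0
Max pheromone 6 at (0,0)

Answer: (0,0)=6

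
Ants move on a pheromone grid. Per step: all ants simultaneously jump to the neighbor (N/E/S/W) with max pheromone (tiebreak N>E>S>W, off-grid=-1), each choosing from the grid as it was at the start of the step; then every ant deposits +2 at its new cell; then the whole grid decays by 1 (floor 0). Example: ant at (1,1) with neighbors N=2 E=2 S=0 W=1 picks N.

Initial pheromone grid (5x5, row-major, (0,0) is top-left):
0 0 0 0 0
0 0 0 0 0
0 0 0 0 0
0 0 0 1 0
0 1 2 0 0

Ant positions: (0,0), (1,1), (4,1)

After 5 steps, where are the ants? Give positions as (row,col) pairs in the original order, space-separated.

Step 1: ant0:(0,0)->E->(0,1) | ant1:(1,1)->N->(0,1) | ant2:(4,1)->E->(4,2)
  grid max=3 at (0,1)
Step 2: ant0:(0,1)->E->(0,2) | ant1:(0,1)->E->(0,2) | ant2:(4,2)->N->(3,2)
  grid max=3 at (0,2)
Step 3: ant0:(0,2)->W->(0,1) | ant1:(0,2)->W->(0,1) | ant2:(3,2)->S->(4,2)
  grid max=5 at (0,1)
Step 4: ant0:(0,1)->E->(0,2) | ant1:(0,1)->E->(0,2) | ant2:(4,2)->N->(3,2)
  grid max=5 at (0,2)
Step 5: ant0:(0,2)->W->(0,1) | ant1:(0,2)->W->(0,1) | ant2:(3,2)->S->(4,2)
  grid max=7 at (0,1)

(0,1) (0,1) (4,2)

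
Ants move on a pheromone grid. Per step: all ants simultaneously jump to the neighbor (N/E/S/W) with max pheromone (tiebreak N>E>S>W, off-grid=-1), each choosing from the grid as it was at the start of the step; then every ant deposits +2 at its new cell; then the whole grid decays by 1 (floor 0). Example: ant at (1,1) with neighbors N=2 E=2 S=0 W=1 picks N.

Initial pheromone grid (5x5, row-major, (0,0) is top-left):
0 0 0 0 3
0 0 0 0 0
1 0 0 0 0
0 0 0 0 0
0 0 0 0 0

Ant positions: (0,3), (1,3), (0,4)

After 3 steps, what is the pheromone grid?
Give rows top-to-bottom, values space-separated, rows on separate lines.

After step 1: ants at (0,4),(0,3),(1,4)
  0 0 0 1 4
  0 0 0 0 1
  0 0 0 0 0
  0 0 0 0 0
  0 0 0 0 0
After step 2: ants at (1,4),(0,4),(0,4)
  0 0 0 0 7
  0 0 0 0 2
  0 0 0 0 0
  0 0 0 0 0
  0 0 0 0 0
After step 3: ants at (0,4),(1,4),(1,4)
  0 0 0 0 8
  0 0 0 0 5
  0 0 0 0 0
  0 0 0 0 0
  0 0 0 0 0

0 0 0 0 8
0 0 0 0 5
0 0 0 0 0
0 0 0 0 0
0 0 0 0 0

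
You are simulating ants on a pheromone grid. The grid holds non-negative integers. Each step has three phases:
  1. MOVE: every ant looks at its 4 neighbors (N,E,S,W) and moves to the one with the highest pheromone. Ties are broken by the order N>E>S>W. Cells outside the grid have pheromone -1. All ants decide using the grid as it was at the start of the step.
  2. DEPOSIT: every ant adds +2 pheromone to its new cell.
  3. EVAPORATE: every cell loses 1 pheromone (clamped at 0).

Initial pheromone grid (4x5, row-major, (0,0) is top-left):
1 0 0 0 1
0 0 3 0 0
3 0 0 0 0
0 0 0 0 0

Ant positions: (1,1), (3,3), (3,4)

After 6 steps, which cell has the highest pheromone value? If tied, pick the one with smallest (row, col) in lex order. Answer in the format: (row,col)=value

Step 1: ant0:(1,1)->E->(1,2) | ant1:(3,3)->N->(2,3) | ant2:(3,4)->N->(2,4)
  grid max=4 at (1,2)
Step 2: ant0:(1,2)->N->(0,2) | ant1:(2,3)->E->(2,4) | ant2:(2,4)->W->(2,3)
  grid max=3 at (1,2)
Step 3: ant0:(0,2)->S->(1,2) | ant1:(2,4)->W->(2,3) | ant2:(2,3)->E->(2,4)
  grid max=4 at (1,2)
Step 4: ant0:(1,2)->N->(0,2) | ant1:(2,3)->E->(2,4) | ant2:(2,4)->W->(2,3)
  grid max=4 at (2,3)
Step 5: ant0:(0,2)->S->(1,2) | ant1:(2,4)->W->(2,3) | ant2:(2,3)->E->(2,4)
  grid max=5 at (2,3)
Step 6: ant0:(1,2)->N->(0,2) | ant1:(2,3)->E->(2,4) | ant2:(2,4)->W->(2,3)
  grid max=6 at (2,3)
Final grid:
  0 0 1 0 0
  0 0 3 0 0
  0 0 0 6 6
  0 0 0 0 0
Max pheromone 6 at (2,3)

Answer: (2,3)=6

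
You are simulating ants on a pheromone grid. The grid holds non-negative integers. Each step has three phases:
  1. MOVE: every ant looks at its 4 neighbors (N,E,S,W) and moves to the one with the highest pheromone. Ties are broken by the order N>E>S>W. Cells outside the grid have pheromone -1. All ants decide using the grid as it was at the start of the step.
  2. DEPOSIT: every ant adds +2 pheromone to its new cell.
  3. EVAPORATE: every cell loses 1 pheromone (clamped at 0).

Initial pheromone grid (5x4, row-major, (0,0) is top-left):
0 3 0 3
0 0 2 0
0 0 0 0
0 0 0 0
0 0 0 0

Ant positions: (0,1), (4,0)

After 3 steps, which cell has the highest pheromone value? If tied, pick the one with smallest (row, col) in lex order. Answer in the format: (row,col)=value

Answer: (0,3)=2

Derivation:
Step 1: ant0:(0,1)->E->(0,2) | ant1:(4,0)->N->(3,0)
  grid max=2 at (0,1)
Step 2: ant0:(0,2)->E->(0,3) | ant1:(3,0)->N->(2,0)
  grid max=3 at (0,3)
Step 3: ant0:(0,3)->S->(1,3) | ant1:(2,0)->N->(1,0)
  grid max=2 at (0,3)
Final grid:
  0 0 0 2
  1 0 0 1
  0 0 0 0
  0 0 0 0
  0 0 0 0
Max pheromone 2 at (0,3)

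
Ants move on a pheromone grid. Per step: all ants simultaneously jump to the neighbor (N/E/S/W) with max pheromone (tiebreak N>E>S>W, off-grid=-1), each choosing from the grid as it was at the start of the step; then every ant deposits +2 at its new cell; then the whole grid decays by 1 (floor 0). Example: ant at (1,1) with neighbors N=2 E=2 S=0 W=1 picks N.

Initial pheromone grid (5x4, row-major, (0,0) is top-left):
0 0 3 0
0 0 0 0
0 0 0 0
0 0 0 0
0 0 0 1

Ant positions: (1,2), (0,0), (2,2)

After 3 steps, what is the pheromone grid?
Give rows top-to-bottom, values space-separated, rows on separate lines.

After step 1: ants at (0,2),(0,1),(1,2)
  0 1 4 0
  0 0 1 0
  0 0 0 0
  0 0 0 0
  0 0 0 0
After step 2: ants at (1,2),(0,2),(0,2)
  0 0 7 0
  0 0 2 0
  0 0 0 0
  0 0 0 0
  0 0 0 0
After step 3: ants at (0,2),(1,2),(1,2)
  0 0 8 0
  0 0 5 0
  0 0 0 0
  0 0 0 0
  0 0 0 0

0 0 8 0
0 0 5 0
0 0 0 0
0 0 0 0
0 0 0 0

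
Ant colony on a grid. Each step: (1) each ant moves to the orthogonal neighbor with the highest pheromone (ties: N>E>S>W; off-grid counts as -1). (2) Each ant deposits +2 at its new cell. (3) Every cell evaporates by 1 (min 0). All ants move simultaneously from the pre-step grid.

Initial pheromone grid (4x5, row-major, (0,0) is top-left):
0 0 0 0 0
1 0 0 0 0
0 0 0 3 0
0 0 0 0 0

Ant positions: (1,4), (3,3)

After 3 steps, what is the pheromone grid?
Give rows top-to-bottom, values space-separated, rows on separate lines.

After step 1: ants at (0,4),(2,3)
  0 0 0 0 1
  0 0 0 0 0
  0 0 0 4 0
  0 0 0 0 0
After step 2: ants at (1,4),(1,3)
  0 0 0 0 0
  0 0 0 1 1
  0 0 0 3 0
  0 0 0 0 0
After step 3: ants at (1,3),(2,3)
  0 0 0 0 0
  0 0 0 2 0
  0 0 0 4 0
  0 0 0 0 0

0 0 0 0 0
0 0 0 2 0
0 0 0 4 0
0 0 0 0 0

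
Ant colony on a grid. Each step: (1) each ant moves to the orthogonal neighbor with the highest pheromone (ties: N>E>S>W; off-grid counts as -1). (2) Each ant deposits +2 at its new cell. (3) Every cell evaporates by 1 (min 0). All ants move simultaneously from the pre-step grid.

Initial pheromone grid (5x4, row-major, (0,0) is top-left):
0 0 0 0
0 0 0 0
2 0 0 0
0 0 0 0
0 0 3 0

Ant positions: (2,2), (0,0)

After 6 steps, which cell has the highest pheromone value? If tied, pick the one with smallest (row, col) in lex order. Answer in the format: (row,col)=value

Answer: (0,2)=7

Derivation:
Step 1: ant0:(2,2)->N->(1,2) | ant1:(0,0)->E->(0,1)
  grid max=2 at (4,2)
Step 2: ant0:(1,2)->N->(0,2) | ant1:(0,1)->E->(0,2)
  grid max=3 at (0,2)
Step 3: ant0:(0,2)->E->(0,3) | ant1:(0,2)->E->(0,3)
  grid max=3 at (0,3)
Step 4: ant0:(0,3)->W->(0,2) | ant1:(0,3)->W->(0,2)
  grid max=5 at (0,2)
Step 5: ant0:(0,2)->E->(0,3) | ant1:(0,2)->E->(0,3)
  grid max=5 at (0,3)
Step 6: ant0:(0,3)->W->(0,2) | ant1:(0,3)->W->(0,2)
  grid max=7 at (0,2)
Final grid:
  0 0 7 4
  0 0 0 0
  0 0 0 0
  0 0 0 0
  0 0 0 0
Max pheromone 7 at (0,2)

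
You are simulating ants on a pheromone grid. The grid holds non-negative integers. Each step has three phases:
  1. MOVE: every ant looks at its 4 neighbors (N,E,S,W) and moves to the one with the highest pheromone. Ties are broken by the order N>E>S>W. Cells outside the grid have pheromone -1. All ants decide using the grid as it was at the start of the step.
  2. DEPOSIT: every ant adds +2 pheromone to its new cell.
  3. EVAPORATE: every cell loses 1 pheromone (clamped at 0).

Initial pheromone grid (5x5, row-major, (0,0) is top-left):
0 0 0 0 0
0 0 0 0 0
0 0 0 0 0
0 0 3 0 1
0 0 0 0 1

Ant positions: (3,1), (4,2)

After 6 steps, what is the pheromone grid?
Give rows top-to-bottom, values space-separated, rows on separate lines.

After step 1: ants at (3,2),(3,2)
  0 0 0 0 0
  0 0 0 0 0
  0 0 0 0 0
  0 0 6 0 0
  0 0 0 0 0
After step 2: ants at (2,2),(2,2)
  0 0 0 0 0
  0 0 0 0 0
  0 0 3 0 0
  0 0 5 0 0
  0 0 0 0 0
After step 3: ants at (3,2),(3,2)
  0 0 0 0 0
  0 0 0 0 0
  0 0 2 0 0
  0 0 8 0 0
  0 0 0 0 0
After step 4: ants at (2,2),(2,2)
  0 0 0 0 0
  0 0 0 0 0
  0 0 5 0 0
  0 0 7 0 0
  0 0 0 0 0
After step 5: ants at (3,2),(3,2)
  0 0 0 0 0
  0 0 0 0 0
  0 0 4 0 0
  0 0 10 0 0
  0 0 0 0 0
After step 6: ants at (2,2),(2,2)
  0 0 0 0 0
  0 0 0 0 0
  0 0 7 0 0
  0 0 9 0 0
  0 0 0 0 0

0 0 0 0 0
0 0 0 0 0
0 0 7 0 0
0 0 9 0 0
0 0 0 0 0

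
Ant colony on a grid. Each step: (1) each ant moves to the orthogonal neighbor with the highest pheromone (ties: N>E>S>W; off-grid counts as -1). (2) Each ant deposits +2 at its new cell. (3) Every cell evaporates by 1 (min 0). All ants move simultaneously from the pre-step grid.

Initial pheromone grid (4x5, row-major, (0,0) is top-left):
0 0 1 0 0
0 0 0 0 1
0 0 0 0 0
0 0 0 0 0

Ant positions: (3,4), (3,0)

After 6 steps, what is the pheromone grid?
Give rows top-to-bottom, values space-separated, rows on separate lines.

After step 1: ants at (2,4),(2,0)
  0 0 0 0 0
  0 0 0 0 0
  1 0 0 0 1
  0 0 0 0 0
After step 2: ants at (1,4),(1,0)
  0 0 0 0 0
  1 0 0 0 1
  0 0 0 0 0
  0 0 0 0 0
After step 3: ants at (0,4),(0,0)
  1 0 0 0 1
  0 0 0 0 0
  0 0 0 0 0
  0 0 0 0 0
After step 4: ants at (1,4),(0,1)
  0 1 0 0 0
  0 0 0 0 1
  0 0 0 0 0
  0 0 0 0 0
After step 5: ants at (0,4),(0,2)
  0 0 1 0 1
  0 0 0 0 0
  0 0 0 0 0
  0 0 0 0 0
After step 6: ants at (1,4),(0,3)
  0 0 0 1 0
  0 0 0 0 1
  0 0 0 0 0
  0 0 0 0 0

0 0 0 1 0
0 0 0 0 1
0 0 0 0 0
0 0 0 0 0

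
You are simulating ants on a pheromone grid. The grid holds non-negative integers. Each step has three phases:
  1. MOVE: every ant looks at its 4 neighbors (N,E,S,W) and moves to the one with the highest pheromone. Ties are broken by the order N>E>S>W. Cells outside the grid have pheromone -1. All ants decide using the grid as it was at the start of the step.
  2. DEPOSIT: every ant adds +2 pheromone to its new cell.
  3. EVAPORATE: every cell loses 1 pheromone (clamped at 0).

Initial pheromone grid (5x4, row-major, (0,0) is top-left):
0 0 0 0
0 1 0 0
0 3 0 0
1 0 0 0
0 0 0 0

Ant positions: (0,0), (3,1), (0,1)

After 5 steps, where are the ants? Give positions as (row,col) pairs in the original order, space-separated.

Step 1: ant0:(0,0)->E->(0,1) | ant1:(3,1)->N->(2,1) | ant2:(0,1)->S->(1,1)
  grid max=4 at (2,1)
Step 2: ant0:(0,1)->S->(1,1) | ant1:(2,1)->N->(1,1) | ant2:(1,1)->S->(2,1)
  grid max=5 at (1,1)
Step 3: ant0:(1,1)->S->(2,1) | ant1:(1,1)->S->(2,1) | ant2:(2,1)->N->(1,1)
  grid max=8 at (2,1)
Step 4: ant0:(2,1)->N->(1,1) | ant1:(2,1)->N->(1,1) | ant2:(1,1)->S->(2,1)
  grid max=9 at (1,1)
Step 5: ant0:(1,1)->S->(2,1) | ant1:(1,1)->S->(2,1) | ant2:(2,1)->N->(1,1)
  grid max=12 at (2,1)

(2,1) (2,1) (1,1)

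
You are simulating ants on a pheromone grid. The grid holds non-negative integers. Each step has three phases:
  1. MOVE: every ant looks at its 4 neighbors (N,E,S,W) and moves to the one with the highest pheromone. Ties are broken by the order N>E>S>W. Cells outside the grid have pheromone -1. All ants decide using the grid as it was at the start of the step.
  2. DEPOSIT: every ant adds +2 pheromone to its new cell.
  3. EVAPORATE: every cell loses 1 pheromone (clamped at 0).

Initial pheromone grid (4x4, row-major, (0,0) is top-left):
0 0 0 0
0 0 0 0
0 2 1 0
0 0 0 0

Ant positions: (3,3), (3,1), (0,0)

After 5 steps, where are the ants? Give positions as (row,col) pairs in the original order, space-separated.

Step 1: ant0:(3,3)->N->(2,3) | ant1:(3,1)->N->(2,1) | ant2:(0,0)->E->(0,1)
  grid max=3 at (2,1)
Step 2: ant0:(2,3)->N->(1,3) | ant1:(2,1)->N->(1,1) | ant2:(0,1)->E->(0,2)
  grid max=2 at (2,1)
Step 3: ant0:(1,3)->N->(0,3) | ant1:(1,1)->S->(2,1) | ant2:(0,2)->E->(0,3)
  grid max=3 at (0,3)
Step 4: ant0:(0,3)->S->(1,3) | ant1:(2,1)->N->(1,1) | ant2:(0,3)->S->(1,3)
  grid max=3 at (1,3)
Step 5: ant0:(1,3)->N->(0,3) | ant1:(1,1)->S->(2,1) | ant2:(1,3)->N->(0,3)
  grid max=5 at (0,3)

(0,3) (2,1) (0,3)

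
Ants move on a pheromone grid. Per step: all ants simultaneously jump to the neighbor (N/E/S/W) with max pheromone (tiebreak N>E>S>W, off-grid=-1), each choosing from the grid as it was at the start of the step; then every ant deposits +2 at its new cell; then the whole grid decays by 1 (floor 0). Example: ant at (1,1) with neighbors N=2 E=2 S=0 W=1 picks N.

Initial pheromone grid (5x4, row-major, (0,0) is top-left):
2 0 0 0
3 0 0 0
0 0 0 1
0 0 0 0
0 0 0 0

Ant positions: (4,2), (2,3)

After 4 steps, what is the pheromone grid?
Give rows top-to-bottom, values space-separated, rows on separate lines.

After step 1: ants at (3,2),(1,3)
  1 0 0 0
  2 0 0 1
  0 0 0 0
  0 0 1 0
  0 0 0 0
After step 2: ants at (2,2),(0,3)
  0 0 0 1
  1 0 0 0
  0 0 1 0
  0 0 0 0
  0 0 0 0
After step 3: ants at (1,2),(1,3)
  0 0 0 0
  0 0 1 1
  0 0 0 0
  0 0 0 0
  0 0 0 0
After step 4: ants at (1,3),(1,2)
  0 0 0 0
  0 0 2 2
  0 0 0 0
  0 0 0 0
  0 0 0 0

0 0 0 0
0 0 2 2
0 0 0 0
0 0 0 0
0 0 0 0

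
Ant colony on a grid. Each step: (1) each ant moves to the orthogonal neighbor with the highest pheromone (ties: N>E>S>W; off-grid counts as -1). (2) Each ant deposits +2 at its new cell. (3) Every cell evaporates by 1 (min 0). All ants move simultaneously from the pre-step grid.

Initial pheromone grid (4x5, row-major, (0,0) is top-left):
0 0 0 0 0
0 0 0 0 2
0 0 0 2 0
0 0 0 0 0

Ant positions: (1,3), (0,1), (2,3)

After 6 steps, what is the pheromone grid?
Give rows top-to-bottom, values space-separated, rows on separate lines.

After step 1: ants at (1,4),(0,2),(1,3)
  0 0 1 0 0
  0 0 0 1 3
  0 0 0 1 0
  0 0 0 0 0
After step 2: ants at (1,3),(0,3),(1,4)
  0 0 0 1 0
  0 0 0 2 4
  0 0 0 0 0
  0 0 0 0 0
After step 3: ants at (1,4),(1,3),(1,3)
  0 0 0 0 0
  0 0 0 5 5
  0 0 0 0 0
  0 0 0 0 0
After step 4: ants at (1,3),(1,4),(1,4)
  0 0 0 0 0
  0 0 0 6 8
  0 0 0 0 0
  0 0 0 0 0
After step 5: ants at (1,4),(1,3),(1,3)
  0 0 0 0 0
  0 0 0 9 9
  0 0 0 0 0
  0 0 0 0 0
After step 6: ants at (1,3),(1,4),(1,4)
  0 0 0 0 0
  0 0 0 10 12
  0 0 0 0 0
  0 0 0 0 0

0 0 0 0 0
0 0 0 10 12
0 0 0 0 0
0 0 0 0 0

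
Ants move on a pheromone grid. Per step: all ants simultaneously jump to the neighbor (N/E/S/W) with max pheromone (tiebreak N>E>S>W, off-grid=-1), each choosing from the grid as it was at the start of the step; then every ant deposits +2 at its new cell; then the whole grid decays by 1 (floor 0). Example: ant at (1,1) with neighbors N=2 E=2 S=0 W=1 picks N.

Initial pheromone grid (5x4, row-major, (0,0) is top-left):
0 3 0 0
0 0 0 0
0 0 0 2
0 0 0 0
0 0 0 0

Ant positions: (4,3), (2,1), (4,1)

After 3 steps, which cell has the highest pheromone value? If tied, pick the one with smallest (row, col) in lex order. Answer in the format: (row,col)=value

Answer: (0,1)=2

Derivation:
Step 1: ant0:(4,3)->N->(3,3) | ant1:(2,1)->N->(1,1) | ant2:(4,1)->N->(3,1)
  grid max=2 at (0,1)
Step 2: ant0:(3,3)->N->(2,3) | ant1:(1,1)->N->(0,1) | ant2:(3,1)->N->(2,1)
  grid max=3 at (0,1)
Step 3: ant0:(2,3)->N->(1,3) | ant1:(0,1)->E->(0,2) | ant2:(2,1)->N->(1,1)
  grid max=2 at (0,1)
Final grid:
  0 2 1 0
  0 1 0 1
  0 0 0 1
  0 0 0 0
  0 0 0 0
Max pheromone 2 at (0,1)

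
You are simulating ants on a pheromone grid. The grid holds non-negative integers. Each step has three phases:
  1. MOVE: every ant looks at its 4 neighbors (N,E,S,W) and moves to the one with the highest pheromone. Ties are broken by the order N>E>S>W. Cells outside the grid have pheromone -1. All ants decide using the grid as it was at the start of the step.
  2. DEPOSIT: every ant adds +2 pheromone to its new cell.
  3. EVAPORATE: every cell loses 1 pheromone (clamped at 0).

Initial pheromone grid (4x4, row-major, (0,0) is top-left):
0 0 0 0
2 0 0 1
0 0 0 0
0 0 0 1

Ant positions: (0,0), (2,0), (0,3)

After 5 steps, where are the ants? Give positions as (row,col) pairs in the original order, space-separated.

Step 1: ant0:(0,0)->S->(1,0) | ant1:(2,0)->N->(1,0) | ant2:(0,3)->S->(1,3)
  grid max=5 at (1,0)
Step 2: ant0:(1,0)->N->(0,0) | ant1:(1,0)->N->(0,0) | ant2:(1,3)->N->(0,3)
  grid max=4 at (1,0)
Step 3: ant0:(0,0)->S->(1,0) | ant1:(0,0)->S->(1,0) | ant2:(0,3)->S->(1,3)
  grid max=7 at (1,0)
Step 4: ant0:(1,0)->N->(0,0) | ant1:(1,0)->N->(0,0) | ant2:(1,3)->N->(0,3)
  grid max=6 at (1,0)
Step 5: ant0:(0,0)->S->(1,0) | ant1:(0,0)->S->(1,0) | ant2:(0,3)->S->(1,3)
  grid max=9 at (1,0)

(1,0) (1,0) (1,3)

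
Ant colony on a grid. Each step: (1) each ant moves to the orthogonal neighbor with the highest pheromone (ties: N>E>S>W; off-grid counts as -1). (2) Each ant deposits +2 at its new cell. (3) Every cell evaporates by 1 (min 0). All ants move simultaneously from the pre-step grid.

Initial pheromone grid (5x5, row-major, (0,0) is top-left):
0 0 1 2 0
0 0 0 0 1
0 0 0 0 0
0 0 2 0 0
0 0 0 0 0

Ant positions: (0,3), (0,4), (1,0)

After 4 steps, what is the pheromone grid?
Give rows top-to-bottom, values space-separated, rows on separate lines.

After step 1: ants at (0,2),(0,3),(0,0)
  1 0 2 3 0
  0 0 0 0 0
  0 0 0 0 0
  0 0 1 0 0
  0 0 0 0 0
After step 2: ants at (0,3),(0,2),(0,1)
  0 1 3 4 0
  0 0 0 0 0
  0 0 0 0 0
  0 0 0 0 0
  0 0 0 0 0
After step 3: ants at (0,2),(0,3),(0,2)
  0 0 6 5 0
  0 0 0 0 0
  0 0 0 0 0
  0 0 0 0 0
  0 0 0 0 0
After step 4: ants at (0,3),(0,2),(0,3)
  0 0 7 8 0
  0 0 0 0 0
  0 0 0 0 0
  0 0 0 0 0
  0 0 0 0 0

0 0 7 8 0
0 0 0 0 0
0 0 0 0 0
0 0 0 0 0
0 0 0 0 0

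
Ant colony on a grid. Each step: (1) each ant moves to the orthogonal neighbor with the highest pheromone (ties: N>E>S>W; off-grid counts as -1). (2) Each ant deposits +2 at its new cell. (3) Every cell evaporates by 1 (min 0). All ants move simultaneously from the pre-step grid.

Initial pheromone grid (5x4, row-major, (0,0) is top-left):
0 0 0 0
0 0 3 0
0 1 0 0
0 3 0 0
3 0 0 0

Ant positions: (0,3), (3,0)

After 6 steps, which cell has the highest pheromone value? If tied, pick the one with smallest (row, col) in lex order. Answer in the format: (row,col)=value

Step 1: ant0:(0,3)->S->(1,3) | ant1:(3,0)->E->(3,1)
  grid max=4 at (3,1)
Step 2: ant0:(1,3)->W->(1,2) | ant1:(3,1)->N->(2,1)
  grid max=3 at (1,2)
Step 3: ant0:(1,2)->N->(0,2) | ant1:(2,1)->S->(3,1)
  grid max=4 at (3,1)
Step 4: ant0:(0,2)->S->(1,2) | ant1:(3,1)->N->(2,1)
  grid max=3 at (1,2)
Step 5: ant0:(1,2)->N->(0,2) | ant1:(2,1)->S->(3,1)
  grid max=4 at (3,1)
Step 6: ant0:(0,2)->S->(1,2) | ant1:(3,1)->N->(2,1)
  grid max=3 at (1,2)
Final grid:
  0 0 0 0
  0 0 3 0
  0 1 0 0
  0 3 0 0
  0 0 0 0
Max pheromone 3 at (1,2)

Answer: (1,2)=3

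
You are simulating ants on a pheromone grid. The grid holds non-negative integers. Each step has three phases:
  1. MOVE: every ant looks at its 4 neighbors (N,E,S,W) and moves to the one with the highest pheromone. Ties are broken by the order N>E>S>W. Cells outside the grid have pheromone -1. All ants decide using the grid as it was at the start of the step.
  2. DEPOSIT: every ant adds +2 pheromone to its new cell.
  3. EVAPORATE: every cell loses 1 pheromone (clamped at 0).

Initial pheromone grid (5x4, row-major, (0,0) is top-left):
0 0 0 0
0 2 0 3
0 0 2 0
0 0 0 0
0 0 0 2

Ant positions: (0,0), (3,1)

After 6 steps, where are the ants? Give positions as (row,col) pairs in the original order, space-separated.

Step 1: ant0:(0,0)->E->(0,1) | ant1:(3,1)->N->(2,1)
  grid max=2 at (1,3)
Step 2: ant0:(0,1)->S->(1,1) | ant1:(2,1)->N->(1,1)
  grid max=4 at (1,1)
Step 3: ant0:(1,1)->N->(0,1) | ant1:(1,1)->N->(0,1)
  grid max=3 at (0,1)
Step 4: ant0:(0,1)->S->(1,1) | ant1:(0,1)->S->(1,1)
  grid max=6 at (1,1)
Step 5: ant0:(1,1)->N->(0,1) | ant1:(1,1)->N->(0,1)
  grid max=5 at (0,1)
Step 6: ant0:(0,1)->S->(1,1) | ant1:(0,1)->S->(1,1)
  grid max=8 at (1,1)

(1,1) (1,1)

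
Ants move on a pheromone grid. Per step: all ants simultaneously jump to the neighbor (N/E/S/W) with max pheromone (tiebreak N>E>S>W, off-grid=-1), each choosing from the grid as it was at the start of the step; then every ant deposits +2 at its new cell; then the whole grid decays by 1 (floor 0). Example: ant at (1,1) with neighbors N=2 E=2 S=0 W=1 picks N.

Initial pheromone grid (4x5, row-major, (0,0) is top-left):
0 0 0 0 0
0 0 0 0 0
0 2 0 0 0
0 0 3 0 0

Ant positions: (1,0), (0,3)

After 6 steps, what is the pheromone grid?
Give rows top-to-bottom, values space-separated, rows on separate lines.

After step 1: ants at (0,0),(0,4)
  1 0 0 0 1
  0 0 0 0 0
  0 1 0 0 0
  0 0 2 0 0
After step 2: ants at (0,1),(1,4)
  0 1 0 0 0
  0 0 0 0 1
  0 0 0 0 0
  0 0 1 0 0
After step 3: ants at (0,2),(0,4)
  0 0 1 0 1
  0 0 0 0 0
  0 0 0 0 0
  0 0 0 0 0
After step 4: ants at (0,3),(1,4)
  0 0 0 1 0
  0 0 0 0 1
  0 0 0 0 0
  0 0 0 0 0
After step 5: ants at (0,4),(0,4)
  0 0 0 0 3
  0 0 0 0 0
  0 0 0 0 0
  0 0 0 0 0
After step 6: ants at (1,4),(1,4)
  0 0 0 0 2
  0 0 0 0 3
  0 0 0 0 0
  0 0 0 0 0

0 0 0 0 2
0 0 0 0 3
0 0 0 0 0
0 0 0 0 0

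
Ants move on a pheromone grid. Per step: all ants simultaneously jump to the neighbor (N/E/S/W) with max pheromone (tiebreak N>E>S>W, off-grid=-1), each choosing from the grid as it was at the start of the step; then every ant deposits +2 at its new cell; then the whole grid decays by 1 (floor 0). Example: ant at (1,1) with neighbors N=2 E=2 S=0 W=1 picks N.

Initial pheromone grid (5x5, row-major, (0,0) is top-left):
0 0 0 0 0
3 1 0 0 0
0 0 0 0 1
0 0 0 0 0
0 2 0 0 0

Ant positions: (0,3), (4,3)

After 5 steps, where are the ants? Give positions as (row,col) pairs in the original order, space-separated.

Step 1: ant0:(0,3)->E->(0,4) | ant1:(4,3)->N->(3,3)
  grid max=2 at (1,0)
Step 2: ant0:(0,4)->S->(1,4) | ant1:(3,3)->N->(2,3)
  grid max=1 at (1,0)
Step 3: ant0:(1,4)->N->(0,4) | ant1:(2,3)->N->(1,3)
  grid max=1 at (0,4)
Step 4: ant0:(0,4)->S->(1,4) | ant1:(1,3)->N->(0,3)
  grid max=1 at (0,3)
Step 5: ant0:(1,4)->N->(0,4) | ant1:(0,3)->E->(0,4)
  grid max=3 at (0,4)

(0,4) (0,4)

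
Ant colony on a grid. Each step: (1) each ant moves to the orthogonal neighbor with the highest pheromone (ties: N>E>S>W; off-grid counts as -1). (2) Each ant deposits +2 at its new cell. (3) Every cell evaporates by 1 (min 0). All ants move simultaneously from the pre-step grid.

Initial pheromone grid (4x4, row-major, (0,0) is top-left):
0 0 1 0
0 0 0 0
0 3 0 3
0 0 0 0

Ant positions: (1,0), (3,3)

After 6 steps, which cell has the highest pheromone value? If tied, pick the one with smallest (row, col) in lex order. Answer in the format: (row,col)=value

Step 1: ant0:(1,0)->N->(0,0) | ant1:(3,3)->N->(2,3)
  grid max=4 at (2,3)
Step 2: ant0:(0,0)->E->(0,1) | ant1:(2,3)->N->(1,3)
  grid max=3 at (2,3)
Step 3: ant0:(0,1)->E->(0,2) | ant1:(1,3)->S->(2,3)
  grid max=4 at (2,3)
Step 4: ant0:(0,2)->E->(0,3) | ant1:(2,3)->N->(1,3)
  grid max=3 at (2,3)
Step 5: ant0:(0,3)->S->(1,3) | ant1:(1,3)->S->(2,3)
  grid max=4 at (2,3)
Step 6: ant0:(1,3)->S->(2,3) | ant1:(2,3)->N->(1,3)
  grid max=5 at (2,3)
Final grid:
  0 0 0 0
  0 0 0 3
  0 0 0 5
  0 0 0 0
Max pheromone 5 at (2,3)

Answer: (2,3)=5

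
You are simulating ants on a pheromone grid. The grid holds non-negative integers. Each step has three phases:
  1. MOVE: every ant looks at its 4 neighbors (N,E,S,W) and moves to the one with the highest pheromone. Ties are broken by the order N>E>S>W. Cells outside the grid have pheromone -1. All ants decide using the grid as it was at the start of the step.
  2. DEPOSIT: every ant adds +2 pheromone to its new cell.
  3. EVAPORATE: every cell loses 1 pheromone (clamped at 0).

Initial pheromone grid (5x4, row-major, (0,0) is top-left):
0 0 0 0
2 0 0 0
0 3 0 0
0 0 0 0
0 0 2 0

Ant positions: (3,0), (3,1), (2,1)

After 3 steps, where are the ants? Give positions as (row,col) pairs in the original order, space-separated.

Step 1: ant0:(3,0)->N->(2,0) | ant1:(3,1)->N->(2,1) | ant2:(2,1)->N->(1,1)
  grid max=4 at (2,1)
Step 2: ant0:(2,0)->E->(2,1) | ant1:(2,1)->N->(1,1) | ant2:(1,1)->S->(2,1)
  grid max=7 at (2,1)
Step 3: ant0:(2,1)->N->(1,1) | ant1:(1,1)->S->(2,1) | ant2:(2,1)->N->(1,1)
  grid max=8 at (2,1)

(1,1) (2,1) (1,1)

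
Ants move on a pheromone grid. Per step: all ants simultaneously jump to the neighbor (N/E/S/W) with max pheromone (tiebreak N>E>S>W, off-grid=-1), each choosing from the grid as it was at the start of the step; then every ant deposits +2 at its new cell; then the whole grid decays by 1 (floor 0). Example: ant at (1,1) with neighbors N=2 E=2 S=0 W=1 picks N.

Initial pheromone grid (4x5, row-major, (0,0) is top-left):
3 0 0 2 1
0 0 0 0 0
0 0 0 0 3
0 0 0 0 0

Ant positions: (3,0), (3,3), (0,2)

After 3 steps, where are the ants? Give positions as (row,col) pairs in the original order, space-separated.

Step 1: ant0:(3,0)->N->(2,0) | ant1:(3,3)->N->(2,3) | ant2:(0,2)->E->(0,3)
  grid max=3 at (0,3)
Step 2: ant0:(2,0)->N->(1,0) | ant1:(2,3)->E->(2,4) | ant2:(0,3)->E->(0,4)
  grid max=3 at (2,4)
Step 3: ant0:(1,0)->N->(0,0) | ant1:(2,4)->N->(1,4) | ant2:(0,4)->W->(0,3)
  grid max=3 at (0,3)

(0,0) (1,4) (0,3)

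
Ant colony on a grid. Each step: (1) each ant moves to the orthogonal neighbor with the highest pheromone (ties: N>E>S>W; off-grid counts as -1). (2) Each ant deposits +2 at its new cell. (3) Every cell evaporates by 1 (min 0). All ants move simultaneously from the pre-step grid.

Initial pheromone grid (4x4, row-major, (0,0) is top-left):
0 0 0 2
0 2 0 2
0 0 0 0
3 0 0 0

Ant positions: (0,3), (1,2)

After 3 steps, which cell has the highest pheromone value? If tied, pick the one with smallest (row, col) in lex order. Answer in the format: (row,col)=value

Answer: (1,3)=7

Derivation:
Step 1: ant0:(0,3)->S->(1,3) | ant1:(1,2)->E->(1,3)
  grid max=5 at (1,3)
Step 2: ant0:(1,3)->N->(0,3) | ant1:(1,3)->N->(0,3)
  grid max=4 at (0,3)
Step 3: ant0:(0,3)->S->(1,3) | ant1:(0,3)->S->(1,3)
  grid max=7 at (1,3)
Final grid:
  0 0 0 3
  0 0 0 7
  0 0 0 0
  0 0 0 0
Max pheromone 7 at (1,3)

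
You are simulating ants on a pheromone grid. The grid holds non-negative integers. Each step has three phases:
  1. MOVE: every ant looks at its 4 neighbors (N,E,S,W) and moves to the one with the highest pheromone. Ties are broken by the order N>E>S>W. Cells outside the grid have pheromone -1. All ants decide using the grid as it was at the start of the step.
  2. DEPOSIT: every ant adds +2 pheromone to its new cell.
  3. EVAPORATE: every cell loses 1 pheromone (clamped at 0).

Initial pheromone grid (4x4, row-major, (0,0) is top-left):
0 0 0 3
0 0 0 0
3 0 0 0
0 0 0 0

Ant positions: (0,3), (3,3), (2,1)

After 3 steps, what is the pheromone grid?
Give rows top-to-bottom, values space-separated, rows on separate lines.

After step 1: ants at (1,3),(2,3),(2,0)
  0 0 0 2
  0 0 0 1
  4 0 0 1
  0 0 0 0
After step 2: ants at (0,3),(1,3),(1,0)
  0 0 0 3
  1 0 0 2
  3 0 0 0
  0 0 0 0
After step 3: ants at (1,3),(0,3),(2,0)
  0 0 0 4
  0 0 0 3
  4 0 0 0
  0 0 0 0

0 0 0 4
0 0 0 3
4 0 0 0
0 0 0 0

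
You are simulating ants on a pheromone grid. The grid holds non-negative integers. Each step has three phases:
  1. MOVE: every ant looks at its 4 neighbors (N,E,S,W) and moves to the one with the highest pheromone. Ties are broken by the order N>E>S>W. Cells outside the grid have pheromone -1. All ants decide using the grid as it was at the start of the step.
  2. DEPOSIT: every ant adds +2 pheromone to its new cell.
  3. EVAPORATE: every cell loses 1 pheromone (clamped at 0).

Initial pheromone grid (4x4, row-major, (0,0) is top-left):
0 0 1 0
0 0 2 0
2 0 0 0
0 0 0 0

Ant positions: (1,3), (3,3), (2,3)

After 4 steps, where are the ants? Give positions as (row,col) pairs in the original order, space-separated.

Step 1: ant0:(1,3)->W->(1,2) | ant1:(3,3)->N->(2,3) | ant2:(2,3)->N->(1,3)
  grid max=3 at (1,2)
Step 2: ant0:(1,2)->E->(1,3) | ant1:(2,3)->N->(1,3) | ant2:(1,3)->W->(1,2)
  grid max=4 at (1,2)
Step 3: ant0:(1,3)->W->(1,2) | ant1:(1,3)->W->(1,2) | ant2:(1,2)->E->(1,3)
  grid max=7 at (1,2)
Step 4: ant0:(1,2)->E->(1,3) | ant1:(1,2)->E->(1,3) | ant2:(1,3)->W->(1,2)
  grid max=8 at (1,2)

(1,3) (1,3) (1,2)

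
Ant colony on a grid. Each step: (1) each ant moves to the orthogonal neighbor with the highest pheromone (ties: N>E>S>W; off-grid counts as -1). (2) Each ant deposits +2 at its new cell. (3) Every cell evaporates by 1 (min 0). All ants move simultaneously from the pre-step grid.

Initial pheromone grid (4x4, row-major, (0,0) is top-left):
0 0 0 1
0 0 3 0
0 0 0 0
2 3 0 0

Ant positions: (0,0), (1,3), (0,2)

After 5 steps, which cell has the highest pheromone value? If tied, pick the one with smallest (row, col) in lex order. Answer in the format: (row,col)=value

Answer: (1,2)=14

Derivation:
Step 1: ant0:(0,0)->E->(0,1) | ant1:(1,3)->W->(1,2) | ant2:(0,2)->S->(1,2)
  grid max=6 at (1,2)
Step 2: ant0:(0,1)->E->(0,2) | ant1:(1,2)->N->(0,2) | ant2:(1,2)->N->(0,2)
  grid max=5 at (0,2)
Step 3: ant0:(0,2)->S->(1,2) | ant1:(0,2)->S->(1,2) | ant2:(0,2)->S->(1,2)
  grid max=10 at (1,2)
Step 4: ant0:(1,2)->N->(0,2) | ant1:(1,2)->N->(0,2) | ant2:(1,2)->N->(0,2)
  grid max=9 at (0,2)
Step 5: ant0:(0,2)->S->(1,2) | ant1:(0,2)->S->(1,2) | ant2:(0,2)->S->(1,2)
  grid max=14 at (1,2)
Final grid:
  0 0 8 0
  0 0 14 0
  0 0 0 0
  0 0 0 0
Max pheromone 14 at (1,2)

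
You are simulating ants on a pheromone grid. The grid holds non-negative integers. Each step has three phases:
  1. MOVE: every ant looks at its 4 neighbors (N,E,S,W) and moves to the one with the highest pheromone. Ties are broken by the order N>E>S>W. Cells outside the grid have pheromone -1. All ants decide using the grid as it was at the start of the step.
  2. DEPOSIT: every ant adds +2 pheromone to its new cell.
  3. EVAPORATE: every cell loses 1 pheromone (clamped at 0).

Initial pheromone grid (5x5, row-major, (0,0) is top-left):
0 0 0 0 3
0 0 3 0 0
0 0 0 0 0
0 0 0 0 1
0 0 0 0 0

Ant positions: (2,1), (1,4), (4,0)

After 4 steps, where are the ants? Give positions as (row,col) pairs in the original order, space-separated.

Step 1: ant0:(2,1)->N->(1,1) | ant1:(1,4)->N->(0,4) | ant2:(4,0)->N->(3,0)
  grid max=4 at (0,4)
Step 2: ant0:(1,1)->E->(1,2) | ant1:(0,4)->S->(1,4) | ant2:(3,0)->N->(2,0)
  grid max=3 at (0,4)
Step 3: ant0:(1,2)->N->(0,2) | ant1:(1,4)->N->(0,4) | ant2:(2,0)->N->(1,0)
  grid max=4 at (0,4)
Step 4: ant0:(0,2)->S->(1,2) | ant1:(0,4)->S->(1,4) | ant2:(1,0)->N->(0,0)
  grid max=3 at (0,4)

(1,2) (1,4) (0,0)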